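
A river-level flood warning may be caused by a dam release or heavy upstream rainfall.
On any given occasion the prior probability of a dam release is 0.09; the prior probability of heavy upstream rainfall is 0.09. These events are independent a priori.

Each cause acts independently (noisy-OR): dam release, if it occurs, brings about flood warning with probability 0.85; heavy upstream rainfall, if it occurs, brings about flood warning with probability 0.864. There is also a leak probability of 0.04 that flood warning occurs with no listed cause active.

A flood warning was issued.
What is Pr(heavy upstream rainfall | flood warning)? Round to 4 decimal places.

Pr(heavy upstream rainfall | flood warning) ≈ 0.4340

Under noisy-OR, P(flood warning | causes) = 1 − (1−0.04)·∏(1−qᵢ) over the active causes.
Enumerate the 4 (dam release, heavy upstream rainfall) configurations and weight by the priors:
  P(flood warning) = 0.04×0.91×0.91 + 0.86944×0.91×0.09 + 0.856×0.09×0.91 + 0.980416×0.09×0.09
        = 0.033124 + 0.071207 + 0.070106 + 0.007941 = 0.182378
The terms with heavy upstream rainfall present sum to 0.079148, so
  P(heavy upstream rainfall | flood warning) = 0.079148 / 0.182378 ≈ 0.4340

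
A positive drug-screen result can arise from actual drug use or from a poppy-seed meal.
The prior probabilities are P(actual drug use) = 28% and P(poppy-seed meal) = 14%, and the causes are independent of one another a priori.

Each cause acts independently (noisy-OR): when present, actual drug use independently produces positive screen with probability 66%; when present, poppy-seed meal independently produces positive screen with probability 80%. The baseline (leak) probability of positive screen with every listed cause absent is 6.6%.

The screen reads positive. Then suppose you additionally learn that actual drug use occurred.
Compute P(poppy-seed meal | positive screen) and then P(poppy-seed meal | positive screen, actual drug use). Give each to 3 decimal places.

Under noisy-OR, P(positive screen | causes) = 1 − (1−0.066)·∏(1−qᵢ) over the active causes.
Numerator (weight on configurations with poppy-seed meal): 0.081971 + 0.036710 = 0.118681
The normalizing constant is 0.066*0.72*0.86 + 0.8132*0.72*0.14 + 0.68244*0.28*0.86 + 0.936488*0.28*0.14 = 0.323880
P(poppy-seed meal | positive screen) = 0.118681/0.323880 ≈ 0.366

Now also conditioning on actual drug use=true:
P(positive screen | actual drug use) = 0.68244*0.86 + 0.936488*0.14 = 0.586898 + 0.131108 = 0.718006
Of this, 0.131108 comes from 0.936488*0.14 (the poppy-seed meal=true cases).
Hence the posterior is 0.131108/0.718006 ≈ 0.183.
— actual drug use explains away the evidence for poppy-seed meal.

P(poppy-seed meal | positive screen) ≈ 0.366; P(poppy-seed meal | positive screen, actual drug use) ≈ 0.183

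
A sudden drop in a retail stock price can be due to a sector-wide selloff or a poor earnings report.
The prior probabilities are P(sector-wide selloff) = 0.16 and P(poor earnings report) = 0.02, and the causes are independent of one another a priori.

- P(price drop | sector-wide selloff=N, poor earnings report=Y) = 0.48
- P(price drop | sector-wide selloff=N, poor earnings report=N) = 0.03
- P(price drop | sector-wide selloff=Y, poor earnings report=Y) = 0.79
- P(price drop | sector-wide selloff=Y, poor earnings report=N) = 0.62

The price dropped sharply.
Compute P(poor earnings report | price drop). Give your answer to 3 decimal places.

P(poor earnings report | price drop) ≈ 0.080

Numerator (weight on configurations with poor earnings report): 0.008064 + 0.002528 = 0.010592
Normalizer over all consistent configurations: 0.03*0.84*0.98 + 0.48*0.84*0.02 + 0.62*0.16*0.98 + 0.79*0.16*0.02 = 0.132504
Posterior = 0.010592 / 0.132504 ≈ 0.080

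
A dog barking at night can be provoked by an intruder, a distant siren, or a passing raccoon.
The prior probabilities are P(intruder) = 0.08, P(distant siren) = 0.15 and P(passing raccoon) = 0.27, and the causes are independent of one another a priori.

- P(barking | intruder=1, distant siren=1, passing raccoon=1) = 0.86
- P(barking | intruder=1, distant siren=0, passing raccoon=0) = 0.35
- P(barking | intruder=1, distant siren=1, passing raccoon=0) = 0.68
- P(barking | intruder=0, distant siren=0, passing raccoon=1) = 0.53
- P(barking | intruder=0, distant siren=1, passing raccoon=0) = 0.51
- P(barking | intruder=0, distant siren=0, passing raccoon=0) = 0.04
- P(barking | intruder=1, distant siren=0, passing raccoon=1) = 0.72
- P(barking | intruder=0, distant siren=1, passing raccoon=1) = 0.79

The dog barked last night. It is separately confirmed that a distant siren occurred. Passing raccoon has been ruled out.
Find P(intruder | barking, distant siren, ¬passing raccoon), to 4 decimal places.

P(intruder | barking, distant siren, ¬passing raccoon) ≈ 0.1039

P(barking | distant siren, ¬passing raccoon) = 0.51*0.92 + 0.68*0.08 = 0.469200 + 0.054400 = 0.523600
The intruder-present share is 0.68*0.08 = 0.054400.
Hence the posterior is 0.054400/0.523600 ≈ 0.1039.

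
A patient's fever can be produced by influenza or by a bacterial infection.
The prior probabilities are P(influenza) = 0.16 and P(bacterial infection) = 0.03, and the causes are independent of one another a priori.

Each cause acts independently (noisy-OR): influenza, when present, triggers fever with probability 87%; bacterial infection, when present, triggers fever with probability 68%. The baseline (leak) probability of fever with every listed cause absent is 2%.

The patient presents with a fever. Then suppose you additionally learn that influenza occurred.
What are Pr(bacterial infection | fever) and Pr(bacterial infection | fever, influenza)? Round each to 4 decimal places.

Pr(bacterial infection | fever) ≈ 0.1261; Pr(bacterial infection | fever, influenza) ≈ 0.0329

Under noisy-OR, P(fever | causes) = 1 − (1−0.02)·∏(1−qᵢ) over the active causes.
Enumerate the 4 (influenza, bacterial infection) configurations and weight by the priors:
  P(fever) = 0.02*0.84*0.97 + 0.6864*0.84*0.03 + 0.8726*0.16*0.97 + 0.959232*0.16*0.03
        = 0.016296 + 0.017297 + 0.135428 + 0.004604 = 0.173625
The terms with bacterial infection present sum to 0.021901, so
  P(bacterial infection | fever) = 0.021901 / 0.173625 ≈ 0.1261

With the extra evidence:
Sum P(fever|·) weighted by the priors over both values of bacterial infection:
  P(fever | influenza) = 0.8726·0.97 + 0.959232·0.03
        = 0.846422 + 0.028777 = 0.875199
The terms with bacterial infection present sum to 0.028777, so
  P(bacterial infection | fever, influenza) = 0.028777 / 0.875199 ≈ 0.0329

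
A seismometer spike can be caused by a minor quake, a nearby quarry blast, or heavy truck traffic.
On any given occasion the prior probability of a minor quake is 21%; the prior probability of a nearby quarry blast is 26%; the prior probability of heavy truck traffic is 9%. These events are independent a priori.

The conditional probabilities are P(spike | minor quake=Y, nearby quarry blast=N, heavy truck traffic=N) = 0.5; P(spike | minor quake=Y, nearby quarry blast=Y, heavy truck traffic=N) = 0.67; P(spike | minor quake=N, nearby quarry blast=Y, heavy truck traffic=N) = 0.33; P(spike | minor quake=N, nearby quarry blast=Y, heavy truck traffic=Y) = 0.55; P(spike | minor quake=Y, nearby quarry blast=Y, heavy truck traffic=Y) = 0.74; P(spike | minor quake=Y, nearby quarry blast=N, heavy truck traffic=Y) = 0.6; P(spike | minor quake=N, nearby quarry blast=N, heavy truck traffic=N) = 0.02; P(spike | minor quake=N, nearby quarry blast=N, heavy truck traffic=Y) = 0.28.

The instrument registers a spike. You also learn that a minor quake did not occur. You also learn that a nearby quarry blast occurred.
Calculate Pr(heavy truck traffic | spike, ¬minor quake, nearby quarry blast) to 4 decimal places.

Pr(heavy truck traffic | spike, ¬minor quake, nearby quarry blast) ≈ 0.1415

Sum P(spike|·) weighted by the priors over both values of heavy truck traffic:
  P(spike | ¬minor quake, nearby quarry blast) = 0.33·0.91 + 0.55·0.09
        = 0.300300 + 0.049500 = 0.349800
Configurations with heavy truck traffic contribute 0.049500, so
  P(heavy truck traffic | spike, ¬minor quake, nearby quarry blast) = 0.049500 / 0.349800 ≈ 0.1415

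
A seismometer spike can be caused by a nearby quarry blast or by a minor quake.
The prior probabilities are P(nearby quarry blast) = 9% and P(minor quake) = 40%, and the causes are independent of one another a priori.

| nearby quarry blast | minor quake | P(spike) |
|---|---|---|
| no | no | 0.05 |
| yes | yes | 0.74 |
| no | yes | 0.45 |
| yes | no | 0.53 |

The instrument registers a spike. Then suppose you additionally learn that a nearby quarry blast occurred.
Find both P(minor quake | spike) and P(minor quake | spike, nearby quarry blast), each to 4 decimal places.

P(minor quake | spike) ≈ 0.7730; P(minor quake | spike, nearby quarry blast) ≈ 0.4821

P(spike) = 0.05*0.91*0.6 + 0.45*0.91*0.4 + 0.53*0.09*0.6 + 0.74*0.09*0.4 = 0.027300 + 0.163800 + 0.028620 + 0.026640 = 0.246360
The minor quake-present share is 0.163800 + 0.026640 = 0.190440.
So P(minor quake | spike) = 0.190440/0.246360 ≈ 0.7730.

Now condition on the additional information:
By total probability over both values of minor quake:
  P(spike | nearby quarry blast) = 0.53·0.6 + 0.74·0.4
        = 0.318000 + 0.296000 = 0.614000
Keeping only the minor quake-present terms gives 0.296000, so
  P(minor quake | spike, nearby quarry blast) = 0.296000 / 0.614000 ≈ 0.4821
— nearby quarry blast explains away the evidence for minor quake.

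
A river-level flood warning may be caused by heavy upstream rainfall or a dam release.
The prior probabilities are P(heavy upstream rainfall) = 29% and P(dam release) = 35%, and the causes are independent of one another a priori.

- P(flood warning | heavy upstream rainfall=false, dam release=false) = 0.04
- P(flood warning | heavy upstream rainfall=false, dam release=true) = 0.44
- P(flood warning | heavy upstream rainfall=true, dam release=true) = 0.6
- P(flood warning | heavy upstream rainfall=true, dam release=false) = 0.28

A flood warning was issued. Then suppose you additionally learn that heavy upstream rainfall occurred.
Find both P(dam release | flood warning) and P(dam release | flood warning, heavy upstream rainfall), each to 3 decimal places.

P(flood warning) = 0.04×0.71×0.65 + 0.44×0.71×0.35 + 0.28×0.29×0.65 + 0.6×0.29×0.35 = 0.018460 + 0.109340 + 0.052780 + 0.060900 = 0.241480
The dam release-present share is 0.109340 + 0.060900 = 0.170240.
So P(dam release | flood warning) = 0.170240/0.241480 ≈ 0.705.

Now condition on the additional information:
Enumerate both values of dam release and weight by the priors:
  P(flood warning | heavy upstream rainfall) = 0.28×0.65 + 0.6×0.35
        = 0.182000 + 0.210000 = 0.392000
Keeping only the dam release-present terms gives 0.210000, so
  P(dam release | flood warning, heavy upstream rainfall) = 0.210000 / 0.392000 ≈ 0.536

P(dam release | flood warning) ≈ 0.705; P(dam release | flood warning, heavy upstream rainfall) ≈ 0.536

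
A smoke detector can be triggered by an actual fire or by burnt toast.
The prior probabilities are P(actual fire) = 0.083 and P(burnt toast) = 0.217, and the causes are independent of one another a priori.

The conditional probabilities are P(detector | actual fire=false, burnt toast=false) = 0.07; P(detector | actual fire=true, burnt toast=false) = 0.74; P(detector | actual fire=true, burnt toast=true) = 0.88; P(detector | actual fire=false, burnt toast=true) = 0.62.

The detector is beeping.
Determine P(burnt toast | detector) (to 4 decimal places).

Sum P(detector|·) weighted by the priors over the 4 (actual fire, burnt toast) configurations:
  P(detector) = 0.07*0.917*0.783 + 0.62*0.917*0.217 + 0.74*0.083*0.783 + 0.88*0.083*0.217
        = 0.050261 + 0.123373 + 0.048092 + 0.015850 = 0.237576
Configurations with burnt toast contribute 0.139223, so
  P(burnt toast | detector) = 0.139223 / 0.237576 ≈ 0.5860

P(burnt toast | detector) ≈ 0.5860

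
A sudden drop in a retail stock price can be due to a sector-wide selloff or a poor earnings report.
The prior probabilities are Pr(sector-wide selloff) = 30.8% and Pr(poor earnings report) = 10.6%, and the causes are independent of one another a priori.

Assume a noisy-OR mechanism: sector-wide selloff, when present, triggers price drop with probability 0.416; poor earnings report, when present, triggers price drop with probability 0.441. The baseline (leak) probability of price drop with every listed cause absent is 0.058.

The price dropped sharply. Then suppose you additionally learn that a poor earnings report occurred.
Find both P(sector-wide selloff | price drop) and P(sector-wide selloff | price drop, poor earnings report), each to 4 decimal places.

P(sector-wide selloff | price drop) ≈ 0.6748; P(sector-wide selloff | price drop, poor earnings report) ≈ 0.3943

Under noisy-OR, P(price drop | causes) = 1 − (1−0.058)·∏(1−qᵢ) over the active causes.
Numerator (weight on configurations with sector-wide selloff): 0.123873 + 0.022608 = 0.146481
Normalizer over all consistent configurations: 0.058·0.692·0.894 + 0.473422·0.692·0.106 + 0.449872·0.308·0.894 + 0.692478·0.308·0.106 = 0.217089
P(sector-wide selloff | price drop) = 0.146481/0.217089 ≈ 0.6748

With the extra evidence:
By total probability over both values of sector-wide selloff:
  P(price drop | poor earnings report) = 0.473422*0.692 + 0.692478*0.308
        = 0.327608 + 0.213283 = 0.540891
Configurations with sector-wide selloff contribute 0.213283, so
  P(sector-wide selloff | price drop, poor earnings report) = 0.213283 / 0.540891 ≈ 0.3943
The drop from 0.6748 to 0.3943 is the explaining-away (discounting) effect.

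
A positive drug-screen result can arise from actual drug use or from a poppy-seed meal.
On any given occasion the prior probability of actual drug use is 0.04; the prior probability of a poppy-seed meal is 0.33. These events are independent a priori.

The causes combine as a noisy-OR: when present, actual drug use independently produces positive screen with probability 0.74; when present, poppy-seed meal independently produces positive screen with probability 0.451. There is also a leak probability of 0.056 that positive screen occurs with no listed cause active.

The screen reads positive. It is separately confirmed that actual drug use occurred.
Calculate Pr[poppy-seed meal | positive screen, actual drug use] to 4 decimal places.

Under noisy-OR, P(positive screen | causes) = 1 − (1−0.056)·∏(1−qᵢ) over the active causes.
P(positive screen | actual drug use) = 0.75456*0.67 + 0.865253*0.33 = 0.505555 + 0.285533 = 0.791088
Of this, 0.285533 comes from 0.865253*0.33 (the poppy-seed meal=true cases).
Hence the posterior is 0.285533/0.791088 ≈ 0.3609.

Pr[poppy-seed meal | positive screen, actual drug use] ≈ 0.3609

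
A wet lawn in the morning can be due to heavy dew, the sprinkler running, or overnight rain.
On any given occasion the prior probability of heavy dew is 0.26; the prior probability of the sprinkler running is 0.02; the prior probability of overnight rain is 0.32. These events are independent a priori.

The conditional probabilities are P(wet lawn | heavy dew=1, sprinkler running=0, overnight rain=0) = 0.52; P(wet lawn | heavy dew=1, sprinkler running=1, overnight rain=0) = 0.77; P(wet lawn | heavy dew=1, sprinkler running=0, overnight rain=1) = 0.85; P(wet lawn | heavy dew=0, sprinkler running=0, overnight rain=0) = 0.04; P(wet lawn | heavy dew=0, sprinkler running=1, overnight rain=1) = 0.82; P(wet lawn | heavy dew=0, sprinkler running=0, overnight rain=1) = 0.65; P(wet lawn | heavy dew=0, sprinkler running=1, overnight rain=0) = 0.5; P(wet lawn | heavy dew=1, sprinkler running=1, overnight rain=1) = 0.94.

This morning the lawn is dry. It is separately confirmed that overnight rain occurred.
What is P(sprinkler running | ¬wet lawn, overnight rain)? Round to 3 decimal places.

P(¬wet lawn | overnight rain) = 0.35*0.74*0.98 + 0.18*0.74*0.02 + 0.15*0.26*0.98 + 0.06*0.26*0.02 = 0.253820 + 0.002664 + 0.038220 + 0.000312 = 0.295016
Of this, 0.002976 comes from 0.002664 + 0.000312 (the sprinkler running=true cases).
So P(sprinkler running | ¬wet lawn, overnight rain) = 0.002976/0.295016 ≈ 0.010.

P(sprinkler running | ¬wet lawn, overnight rain) ≈ 0.010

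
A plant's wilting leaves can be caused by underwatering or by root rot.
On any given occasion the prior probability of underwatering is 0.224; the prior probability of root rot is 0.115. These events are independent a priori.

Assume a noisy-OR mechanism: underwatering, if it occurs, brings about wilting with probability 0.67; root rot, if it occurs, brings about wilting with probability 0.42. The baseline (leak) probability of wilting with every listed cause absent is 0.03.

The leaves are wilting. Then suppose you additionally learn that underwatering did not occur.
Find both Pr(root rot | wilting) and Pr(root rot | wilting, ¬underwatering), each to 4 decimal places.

Under noisy-OR, P(wilting | causes) = 1 − (1−0.03)·∏(1−qᵢ) over the active causes.
P(wilting) = 0.03·0.776·0.885 + 0.4374·0.776·0.115 + 0.6799·0.224·0.885 + 0.814342·0.224·0.115 = 0.020603 + 0.039034 + 0.134783 + 0.020977 = 0.215397
Of this, 0.060011 comes from 0.039034 + 0.020977 (the root rot=true cases).
Hence the posterior is 0.060011/0.215397 ≈ 0.2786.

Now also conditioning on underwatering≠true:
P(wilting | ¬underwatering) = 0.03×0.885 + 0.4374×0.115 = 0.026550 + 0.050301 = 0.076851
Restricting to configurations with root rot present: 0.4374×0.115 = 0.050301.
P(root rot | wilting, ¬underwatering) = 0.050301 / 0.076851 ≈ 0.6545
Ruling out underwatering raises the posterior on root rot — the flip side of explaining away.

Pr(root rot | wilting) ≈ 0.2786; Pr(root rot | wilting, ¬underwatering) ≈ 0.6545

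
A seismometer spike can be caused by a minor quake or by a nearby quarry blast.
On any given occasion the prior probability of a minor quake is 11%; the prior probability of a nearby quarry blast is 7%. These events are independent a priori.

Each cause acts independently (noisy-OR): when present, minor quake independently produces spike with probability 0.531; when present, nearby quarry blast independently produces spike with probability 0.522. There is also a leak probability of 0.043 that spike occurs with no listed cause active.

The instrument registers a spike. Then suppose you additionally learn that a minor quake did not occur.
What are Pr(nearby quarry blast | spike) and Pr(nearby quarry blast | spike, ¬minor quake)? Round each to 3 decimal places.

Under noisy-OR, P(spike | causes) = 1 − (1−0.043)·∏(1−qᵢ) over the active causes.
P(spike) = 0.043*0.89*0.93 + 0.542554*0.89*0.07 + 0.551167*0.11*0.93 + 0.785458*0.11*0.07 = 0.035591 + 0.033801 + 0.056384 + 0.006048 = 0.131824
The nearby quarry blast-present share is 0.033801 + 0.006048 = 0.039849.
P(nearby quarry blast | spike) = 0.039849 / 0.131824 ≈ 0.302

Now condition on the additional information:
For the numerator, keep only nearby quarry blast=true terms: 0.542554*0.07 = 0.037979
Normalizer over all consistent configurations: 0.043*0.93 + 0.542554*0.07 = 0.077969
P(nearby quarry blast | spike, ¬minor quake) = 0.037979/0.077969 ≈ 0.487
With minor quake excluded, nearby quarry blast must carry more of the explanatory weight for the spike.

Pr(nearby quarry blast | spike) ≈ 0.302; Pr(nearby quarry blast | spike, ¬minor quake) ≈ 0.487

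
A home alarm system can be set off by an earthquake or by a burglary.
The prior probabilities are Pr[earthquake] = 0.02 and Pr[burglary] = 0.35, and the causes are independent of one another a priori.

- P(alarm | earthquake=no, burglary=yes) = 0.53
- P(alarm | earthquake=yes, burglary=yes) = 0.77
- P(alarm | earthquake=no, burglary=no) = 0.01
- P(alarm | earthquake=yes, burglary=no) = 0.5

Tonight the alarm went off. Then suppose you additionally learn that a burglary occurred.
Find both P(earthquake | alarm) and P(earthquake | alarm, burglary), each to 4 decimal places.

P(earthquake | alarm) ≈ 0.0594; P(earthquake | alarm, burglary) ≈ 0.0288

Enumerate the 4 (earthquake, burglary) configurations and weight by the priors:
  P(alarm) = 0.01·0.98·0.65 + 0.53·0.98·0.35 + 0.5·0.02·0.65 + 0.77·0.02·0.35
        = 0.006370 + 0.181790 + 0.006500 + 0.005390 = 0.200050
Configurations with earthquake contribute 0.011890, so
  P(earthquake | alarm) = 0.011890 / 0.200050 ≈ 0.0594

Now also conditioning on burglary=true:
P(alarm | burglary) = 0.53×0.98 + 0.77×0.02 = 0.519400 + 0.015400 = 0.534800
Of this, 0.015400 comes from 0.77×0.02 (the earthquake=true cases).
P(earthquake | alarm, burglary) = 0.015400 / 0.534800 ≈ 0.0288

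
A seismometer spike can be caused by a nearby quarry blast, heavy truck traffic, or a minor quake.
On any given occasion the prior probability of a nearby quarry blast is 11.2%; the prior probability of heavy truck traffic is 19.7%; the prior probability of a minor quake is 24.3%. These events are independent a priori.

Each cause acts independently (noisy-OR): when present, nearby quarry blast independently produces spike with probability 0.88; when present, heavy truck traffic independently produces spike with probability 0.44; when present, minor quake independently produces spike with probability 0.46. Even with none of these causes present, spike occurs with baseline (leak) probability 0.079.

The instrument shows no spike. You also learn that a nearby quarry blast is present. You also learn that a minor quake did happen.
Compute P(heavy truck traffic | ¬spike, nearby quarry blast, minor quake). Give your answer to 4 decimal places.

Under noisy-OR, P(spike | causes) = 1 − (1−0.079)·∏(1−qᵢ) over the active causes.
Enumerate both values of heavy truck traffic and weight by the priors:
  P(¬spike | nearby quarry blast, minor quake) = 0.059681*0.803 + 0.033421*0.197
        = 0.047924 + 0.006584 = 0.054508
The terms with heavy truck traffic present sum to 0.006584, so
  P(heavy truck traffic | ¬spike, nearby quarry blast, minor quake) = 0.006584 / 0.054508 ≈ 0.1208

P(heavy truck traffic | ¬spike, nearby quarry blast, minor quake) ≈ 0.1208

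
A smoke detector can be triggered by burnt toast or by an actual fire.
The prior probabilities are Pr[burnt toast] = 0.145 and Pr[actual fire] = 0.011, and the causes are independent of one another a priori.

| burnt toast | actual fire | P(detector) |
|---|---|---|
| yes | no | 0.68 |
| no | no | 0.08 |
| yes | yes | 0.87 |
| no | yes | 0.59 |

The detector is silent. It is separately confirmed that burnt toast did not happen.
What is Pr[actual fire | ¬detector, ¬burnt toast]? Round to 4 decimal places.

Enumerate both values of actual fire and weight by the priors:
  P(¬detector | ¬burnt toast) = 0.92*0.989 + 0.41*0.011
        = 0.909880 + 0.004510 = 0.914390
Configurations with actual fire contribute 0.004510, so
  P(actual fire | ¬detector, ¬burnt toast) = 0.004510 / 0.914390 ≈ 0.0049

Pr[actual fire | ¬detector, ¬burnt toast] ≈ 0.0049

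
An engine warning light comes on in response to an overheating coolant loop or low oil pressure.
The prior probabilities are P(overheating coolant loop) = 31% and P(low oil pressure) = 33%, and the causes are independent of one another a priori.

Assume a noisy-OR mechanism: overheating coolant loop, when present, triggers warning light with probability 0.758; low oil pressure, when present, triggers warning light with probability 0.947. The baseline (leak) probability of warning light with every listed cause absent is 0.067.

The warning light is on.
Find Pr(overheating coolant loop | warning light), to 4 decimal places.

Under noisy-OR, P(warning light | causes) = 1 − (1−0.067)·∏(1−qᵢ) over the active causes.
P(warning light) = 0.067*0.69*0.67 + 0.950551*0.69*0.33 + 0.774214*0.31*0.67 + 0.988033*0.31*0.33 = 0.030974 + 0.216440 + 0.160804 + 0.101076 = 0.509294
The overheating coolant loop-present share is 0.160804 + 0.101076 = 0.261880.
So P(overheating coolant loop | warning light) = 0.261880/0.509294 ≈ 0.5142.

Pr(overheating coolant loop | warning light) ≈ 0.5142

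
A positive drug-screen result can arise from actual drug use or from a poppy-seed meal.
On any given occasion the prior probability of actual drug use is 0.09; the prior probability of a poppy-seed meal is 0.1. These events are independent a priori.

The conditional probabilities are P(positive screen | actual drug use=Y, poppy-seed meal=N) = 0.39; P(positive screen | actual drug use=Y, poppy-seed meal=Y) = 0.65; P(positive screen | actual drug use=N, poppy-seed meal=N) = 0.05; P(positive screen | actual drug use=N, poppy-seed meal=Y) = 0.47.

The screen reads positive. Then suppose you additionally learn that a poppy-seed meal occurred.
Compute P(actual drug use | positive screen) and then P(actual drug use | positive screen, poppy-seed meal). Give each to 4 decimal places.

P(actual drug use | positive screen) ≈ 0.3090; P(actual drug use | positive screen, poppy-seed meal) ≈ 0.1203

Sum P(positive screen|·) weighted by the priors over the 4 (actual drug use, poppy-seed meal) configurations:
  P(positive screen) = 0.05×0.91×0.9 + 0.47×0.91×0.1 + 0.39×0.09×0.9 + 0.65×0.09×0.1
        = 0.040950 + 0.042770 + 0.031590 + 0.005850 = 0.121160
Keeping only the actual drug use-present terms gives 0.037440, so
  P(actual drug use | positive screen) = 0.037440 / 0.121160 ≈ 0.3090

With the extra evidence:
Enumerate both values of actual drug use and weight by the priors:
  P(positive screen | poppy-seed meal) = 0.47×0.91 + 0.65×0.09
        = 0.427700 + 0.058500 = 0.486200
Configurations with actual drug use contribute 0.058500, so
  P(actual drug use | positive screen, poppy-seed meal) = 0.058500 / 0.486200 ≈ 0.1203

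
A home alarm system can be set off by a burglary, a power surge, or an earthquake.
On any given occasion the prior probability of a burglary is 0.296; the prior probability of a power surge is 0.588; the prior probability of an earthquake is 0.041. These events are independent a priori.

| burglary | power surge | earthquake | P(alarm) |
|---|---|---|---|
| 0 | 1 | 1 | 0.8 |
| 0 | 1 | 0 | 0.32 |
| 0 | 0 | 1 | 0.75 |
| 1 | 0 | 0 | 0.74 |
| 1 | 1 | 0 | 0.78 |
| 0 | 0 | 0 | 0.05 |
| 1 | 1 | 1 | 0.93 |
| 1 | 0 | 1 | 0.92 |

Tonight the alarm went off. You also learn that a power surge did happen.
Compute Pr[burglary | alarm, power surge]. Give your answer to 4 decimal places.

Pr[burglary | alarm, power surge] ≈ 0.4932

For the numerator, keep only burglary=true terms: 0.221414 + 0.011286 = 0.232700
Denominator P(alarm | power surge): 0.32·0.704·0.959 + 0.8·0.704·0.041 + 0.78·0.296·0.959 + 0.93·0.296·0.041 = 0.471835
P(burglary | alarm, power surge) = 0.232700/0.471835 ≈ 0.4932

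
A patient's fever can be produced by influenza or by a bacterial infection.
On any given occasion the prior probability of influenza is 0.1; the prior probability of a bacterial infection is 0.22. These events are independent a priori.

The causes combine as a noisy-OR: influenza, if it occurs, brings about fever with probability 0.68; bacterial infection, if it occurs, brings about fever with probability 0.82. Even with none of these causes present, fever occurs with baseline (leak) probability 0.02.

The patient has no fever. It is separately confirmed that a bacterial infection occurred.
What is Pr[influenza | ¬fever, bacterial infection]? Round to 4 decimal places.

Pr[influenza | ¬fever, bacterial infection] ≈ 0.0343

Under noisy-OR, P(fever | causes) = 1 − (1−0.02)·∏(1−qᵢ) over the active causes.
P(¬fever | bacterial infection) = 0.1764*0.9 + 0.056448*0.1 = 0.158760 + 0.005645 = 0.164405
Restricting to configurations with influenza present: 0.056448*0.1 = 0.005645.
Hence the posterior is 0.005645/0.164405 ≈ 0.0343.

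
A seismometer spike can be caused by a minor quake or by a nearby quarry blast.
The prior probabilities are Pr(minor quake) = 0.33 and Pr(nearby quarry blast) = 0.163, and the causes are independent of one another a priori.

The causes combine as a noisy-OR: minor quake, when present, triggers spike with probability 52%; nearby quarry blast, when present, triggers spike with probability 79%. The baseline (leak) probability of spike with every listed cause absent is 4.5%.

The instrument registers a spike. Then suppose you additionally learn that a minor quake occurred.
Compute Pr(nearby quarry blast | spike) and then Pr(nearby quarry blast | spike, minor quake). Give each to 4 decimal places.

Pr(nearby quarry blast | spike) ≈ 0.4374; Pr(nearby quarry blast | spike, minor quake) ≈ 0.2453

Under noisy-OR, P(spike | causes) = 1 − (1−0.045)·∏(1−qᵢ) over the active causes.
P(spike) = 0.045*0.67*0.837 + 0.79945*0.67*0.163 + 0.5416*0.33*0.837 + 0.903736*0.33*0.163 = 0.025236 + 0.087308 + 0.149595 + 0.048612 = 0.310751
Of this, 0.135920 comes from 0.087308 + 0.048612 (the nearby quarry blast=true cases).
P(nearby quarry blast | spike) = 0.135920 / 0.310751 ≈ 0.4374

With the extra evidence:
Weight on nearby quarry blast=true, given the evidence: 0.903736·0.163 = 0.147309
The normalizing constant is 0.5416·0.837 + 0.903736·0.163 = 0.600628
P(nearby quarry blast | spike, minor quake) = 0.147309/0.600628 ≈ 0.2453
The drop from 0.4374 to 0.2453 is the explaining-away (discounting) effect.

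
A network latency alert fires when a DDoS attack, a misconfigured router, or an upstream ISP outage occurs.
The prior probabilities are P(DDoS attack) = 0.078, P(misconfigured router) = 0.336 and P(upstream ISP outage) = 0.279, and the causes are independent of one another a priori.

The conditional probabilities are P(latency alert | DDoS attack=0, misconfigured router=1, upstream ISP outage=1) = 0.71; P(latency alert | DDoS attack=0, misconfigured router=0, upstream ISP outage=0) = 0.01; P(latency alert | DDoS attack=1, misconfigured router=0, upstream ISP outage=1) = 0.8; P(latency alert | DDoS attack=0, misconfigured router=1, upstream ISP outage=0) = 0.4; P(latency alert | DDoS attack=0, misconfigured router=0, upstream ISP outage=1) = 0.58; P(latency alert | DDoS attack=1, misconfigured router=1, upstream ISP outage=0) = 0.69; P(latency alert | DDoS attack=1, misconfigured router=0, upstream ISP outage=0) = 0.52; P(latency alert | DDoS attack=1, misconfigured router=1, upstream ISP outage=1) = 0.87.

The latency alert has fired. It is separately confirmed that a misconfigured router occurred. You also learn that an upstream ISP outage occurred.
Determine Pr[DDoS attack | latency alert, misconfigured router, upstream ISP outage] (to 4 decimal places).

Pr[DDoS attack | latency alert, misconfigured router, upstream ISP outage] ≈ 0.0939

By total probability over both values of DDoS attack:
  P(latency alert | misconfigured router, upstream ISP outage) = 0.71×0.922 + 0.87×0.078
        = 0.654620 + 0.067860 = 0.722480
The terms with DDoS attack present sum to 0.067860, so
  P(DDoS attack | latency alert, misconfigured router, upstream ISP outage) = 0.067860 / 0.722480 ≈ 0.0939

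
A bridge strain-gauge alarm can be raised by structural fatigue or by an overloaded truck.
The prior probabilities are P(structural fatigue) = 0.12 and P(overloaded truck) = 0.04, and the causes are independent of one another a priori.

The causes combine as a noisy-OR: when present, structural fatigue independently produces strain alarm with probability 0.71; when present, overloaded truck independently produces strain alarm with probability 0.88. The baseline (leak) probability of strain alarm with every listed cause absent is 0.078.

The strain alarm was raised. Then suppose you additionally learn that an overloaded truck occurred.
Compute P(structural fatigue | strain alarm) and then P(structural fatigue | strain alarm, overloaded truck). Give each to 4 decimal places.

Under noisy-OR, P(strain alarm | causes) = 1 − (1−0.078)·∏(1−qᵢ) over the active causes.
Numerator (weight on configurations with structural fatigue): 0.084398 + 0.004646 = 0.089044
Denominator P(strain alarm): 0.078×0.88×0.96 + 0.88936×0.88×0.04 + 0.73262×0.12×0.96 + 0.967914×0.12×0.04 = 0.186243
P(structural fatigue | strain alarm) = 0.089044/0.186243 ≈ 0.4781

Now condition on the additional information:
By total probability over both values of structural fatigue:
  P(strain alarm | overloaded truck) = 0.88936·0.88 + 0.967914·0.12
        = 0.782637 + 0.116150 = 0.898787
Keeping only the structural fatigue-present terms gives 0.116150, so
  P(structural fatigue | strain alarm, overloaded truck) = 0.116150 / 0.898787 ≈ 0.1292

P(structural fatigue | strain alarm) ≈ 0.4781; P(structural fatigue | strain alarm, overloaded truck) ≈ 0.1292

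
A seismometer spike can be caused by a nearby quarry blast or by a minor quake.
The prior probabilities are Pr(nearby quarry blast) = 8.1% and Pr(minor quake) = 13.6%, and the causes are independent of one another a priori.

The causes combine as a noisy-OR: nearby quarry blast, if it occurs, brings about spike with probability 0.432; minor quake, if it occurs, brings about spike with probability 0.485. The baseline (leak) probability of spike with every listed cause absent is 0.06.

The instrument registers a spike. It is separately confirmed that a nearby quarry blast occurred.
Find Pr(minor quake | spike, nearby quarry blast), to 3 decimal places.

Pr(minor quake | spike, nearby quarry blast) ≈ 0.197

Under noisy-OR, P(spike | causes) = 1 − (1−0.06)·∏(1−qᵢ) over the active causes.
P(spike | nearby quarry blast) = 0.46608*0.864 + 0.725031*0.136 = 0.402693 + 0.098604 = 0.501297
Of this, 0.098604 comes from 0.725031*0.136 (the minor quake=true cases).
Hence the posterior is 0.098604/0.501297 ≈ 0.197.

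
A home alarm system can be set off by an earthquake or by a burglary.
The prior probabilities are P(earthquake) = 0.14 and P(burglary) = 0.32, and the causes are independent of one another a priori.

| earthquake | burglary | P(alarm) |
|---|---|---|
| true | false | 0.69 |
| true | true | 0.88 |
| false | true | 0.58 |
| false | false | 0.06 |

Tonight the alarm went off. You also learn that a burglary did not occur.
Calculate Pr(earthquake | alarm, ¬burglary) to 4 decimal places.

Pr(earthquake | alarm, ¬burglary) ≈ 0.6518

By total probability over both values of earthquake:
  P(alarm | ¬burglary) = 0.06×0.86 + 0.69×0.14
        = 0.051600 + 0.096600 = 0.148200
Configurations with earthquake contribute 0.096600, so
  P(earthquake | alarm, ¬burglary) = 0.096600 / 0.148200 ≈ 0.6518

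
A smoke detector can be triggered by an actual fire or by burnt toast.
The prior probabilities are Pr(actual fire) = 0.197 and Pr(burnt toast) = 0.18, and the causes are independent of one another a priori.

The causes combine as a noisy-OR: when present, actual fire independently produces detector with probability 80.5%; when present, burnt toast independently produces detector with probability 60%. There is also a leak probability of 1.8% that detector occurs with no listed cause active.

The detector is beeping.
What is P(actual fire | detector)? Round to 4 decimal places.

Under noisy-OR, P(detector | causes) = 1 − (1−0.018)·∏(1−qᵢ) over the active causes.
For the numerator, keep only actual fire=true terms: 0.130607 + 0.032744 = 0.163351
Denominator P(detector): 0.018*0.803*0.82 + 0.6072*0.803*0.18 + 0.80851*0.197*0.82 + 0.923404*0.197*0.18 = 0.262968
Posterior = 0.163351 / 0.262968 ≈ 0.6212

P(actual fire | detector) ≈ 0.6212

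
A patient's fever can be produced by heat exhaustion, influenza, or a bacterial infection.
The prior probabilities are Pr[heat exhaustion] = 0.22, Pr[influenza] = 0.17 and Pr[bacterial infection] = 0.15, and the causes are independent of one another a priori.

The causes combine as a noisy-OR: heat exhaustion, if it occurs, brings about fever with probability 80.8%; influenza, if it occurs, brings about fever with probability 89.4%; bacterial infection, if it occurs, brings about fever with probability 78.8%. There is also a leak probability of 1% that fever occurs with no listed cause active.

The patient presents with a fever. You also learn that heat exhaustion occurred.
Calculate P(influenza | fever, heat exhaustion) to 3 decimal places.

P(influenza | fever, heat exhaustion) ≈ 0.195

Under noisy-OR, P(fever | causes) = 1 − (1−0.01)·∏(1−qᵢ) over the active causes.
Weight on influenza=true, given the evidence: 0.141589 + 0.025391 = 0.166980
Normalizer over all consistent configurations: 0.80992*0.83*0.85 + 0.959703*0.83*0.15 + 0.979852*0.17*0.85 + 0.995729*0.17*0.15 = 0.857862
P(influenza | fever, heat exhaustion) = 0.166980/0.857862 ≈ 0.195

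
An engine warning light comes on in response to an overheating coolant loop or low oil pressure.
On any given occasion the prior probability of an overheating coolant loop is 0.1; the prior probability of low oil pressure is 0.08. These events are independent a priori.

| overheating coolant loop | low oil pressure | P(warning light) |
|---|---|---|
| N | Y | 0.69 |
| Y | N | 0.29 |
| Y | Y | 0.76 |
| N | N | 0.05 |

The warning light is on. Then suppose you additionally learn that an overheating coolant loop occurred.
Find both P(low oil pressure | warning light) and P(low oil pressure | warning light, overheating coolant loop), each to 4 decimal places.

P(warning light) = 0.05*0.9*0.92 + 0.69*0.9*0.08 + 0.29*0.1*0.92 + 0.76*0.1*0.08 = 0.041400 + 0.049680 + 0.026680 + 0.006080 = 0.123840
Restricting to configurations with low oil pressure present: 0.049680 + 0.006080 = 0.055760.
So P(low oil pressure | warning light) = 0.055760/0.123840 ≈ 0.4503.

With the extra evidence:
For the numerator, keep only low oil pressure=true terms: 0.76·0.08 = 0.060800
Denominator P(warning light | overheating coolant loop): 0.29·0.92 + 0.76·0.08 = 0.327600
Posterior = 0.060800 / 0.327600 ≈ 0.1856

P(low oil pressure | warning light) ≈ 0.4503; P(low oil pressure | warning light, overheating coolant loop) ≈ 0.1856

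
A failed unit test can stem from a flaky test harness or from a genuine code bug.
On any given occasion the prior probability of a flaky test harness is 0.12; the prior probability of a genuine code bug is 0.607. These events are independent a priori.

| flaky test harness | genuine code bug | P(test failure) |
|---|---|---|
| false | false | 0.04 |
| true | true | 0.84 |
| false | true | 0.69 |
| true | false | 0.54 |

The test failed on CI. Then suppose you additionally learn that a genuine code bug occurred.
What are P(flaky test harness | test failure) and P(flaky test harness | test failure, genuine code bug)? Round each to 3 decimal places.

Weight on flaky test harness=true, given the evidence: 0.025466 + 0.061186 = 0.086652
The normalizing constant is 0.04×0.88×0.393 + 0.69×0.88×0.607 + 0.54×0.12×0.393 + 0.84×0.12×0.607 = 0.469056
P(flaky test harness | test failure) = 0.086652/0.469056 ≈ 0.185

Now also conditioning on genuine code bug=true:
By total probability over both values of flaky test harness:
  P(test failure | genuine code bug) = 0.69*0.88 + 0.84*0.12
        = 0.607200 + 0.100800 = 0.708000
Keeping only the flaky test harness-present terms gives 0.100800, so
  P(flaky test harness | test failure, genuine code bug) = 0.100800 / 0.708000 ≈ 0.142

P(flaky test harness | test failure) ≈ 0.185; P(flaky test harness | test failure, genuine code bug) ≈ 0.142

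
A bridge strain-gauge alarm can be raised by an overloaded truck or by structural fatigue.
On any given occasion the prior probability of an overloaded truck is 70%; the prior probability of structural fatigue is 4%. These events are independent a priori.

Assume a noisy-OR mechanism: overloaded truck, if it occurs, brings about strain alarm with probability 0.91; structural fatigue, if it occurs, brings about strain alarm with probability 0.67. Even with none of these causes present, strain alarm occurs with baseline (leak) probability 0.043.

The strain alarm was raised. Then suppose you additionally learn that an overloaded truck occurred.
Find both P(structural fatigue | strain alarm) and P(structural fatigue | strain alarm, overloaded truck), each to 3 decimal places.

Under noisy-OR, P(strain alarm | causes) = 1 − (1−0.043)·∏(1−qᵢ) over the active causes.
For the numerator, keep only structural fatigue=true terms: 0.008210 + 0.027204 = 0.035414
Normalizer over all consistent configurations: 0.043×0.3×0.96 + 0.68419×0.3×0.04 + 0.91387×0.7×0.96 + 0.971577×0.7×0.04 = 0.661919
P(structural fatigue | strain alarm) = 0.035414/0.661919 ≈ 0.054

Now also conditioning on overloaded truck=true:
Sum P(strain alarm|·) weighted by the priors over both values of structural fatigue:
  P(strain alarm | overloaded truck) = 0.91387×0.96 + 0.971577×0.04
        = 0.877315 + 0.038863 = 0.916178
Configurations with structural fatigue contribute 0.038863, so
  P(structural fatigue | strain alarm, overloaded truck) = 0.038863 / 0.916178 ≈ 0.042

P(structural fatigue | strain alarm) ≈ 0.054; P(structural fatigue | strain alarm, overloaded truck) ≈ 0.042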